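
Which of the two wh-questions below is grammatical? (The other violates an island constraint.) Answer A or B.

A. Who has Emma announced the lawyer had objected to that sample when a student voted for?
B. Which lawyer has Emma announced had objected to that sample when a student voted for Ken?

B

In A, the wh-phrase is extracted from inside an adjunct island (introduced by "when"), which blocks movement.
In B, the extraction path crosses only that-complement boundaries, which are transparent.
So B is grammatical.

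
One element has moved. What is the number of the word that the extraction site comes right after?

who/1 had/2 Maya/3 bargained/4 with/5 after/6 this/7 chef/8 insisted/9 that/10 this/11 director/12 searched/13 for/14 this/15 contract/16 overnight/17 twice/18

5

The displaced element is "who" (word 1).
It functions as the object of the preposition "with" of "bargained", so the gap sits immediately after word 5 ("with").
Base order: Maya had bargained with who after this chef insisted that this director searched for this contract overnight twice.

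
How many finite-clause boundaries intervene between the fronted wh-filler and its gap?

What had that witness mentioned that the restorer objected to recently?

1

"what" is extracted from the PP object of "objected".
Boundaries crossed, outermost first: [that] — 1 in total.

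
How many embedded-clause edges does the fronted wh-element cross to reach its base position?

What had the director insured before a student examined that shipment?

0

"what" originates inside the matrix clause — no clause boundary is crossed.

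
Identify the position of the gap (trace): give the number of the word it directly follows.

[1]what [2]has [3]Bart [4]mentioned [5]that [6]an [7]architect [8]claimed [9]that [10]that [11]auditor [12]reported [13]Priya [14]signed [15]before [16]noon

The displaced element is "what" (word 1).
It is linked across 3 clause boundaries (that → that → Ø).
It functions as the direct object of "signed", so the gap sits immediately after word 14 ("signed").
Base order: Bart has mentioned that an architect claimed that that auditor reported Priya signed what before noon.

14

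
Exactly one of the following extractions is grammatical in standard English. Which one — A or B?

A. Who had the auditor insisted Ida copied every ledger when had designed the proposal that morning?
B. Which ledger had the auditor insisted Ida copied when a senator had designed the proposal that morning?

In A, the wh-phrase is extracted from inside an adjunct island (introduced by "when"), which blocks movement.
In B, the extraction path crosses only that-complement boundaries, which are transparent.
So B is grammatical.

B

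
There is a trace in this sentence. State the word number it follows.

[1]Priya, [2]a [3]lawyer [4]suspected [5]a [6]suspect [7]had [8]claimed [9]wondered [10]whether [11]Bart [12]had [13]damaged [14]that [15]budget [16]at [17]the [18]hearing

The displaced element is "Priya" (word 1).
It is linked across 2 clause boundaries (Ø → Ø).
It functions as the subject of "wondered", so the gap sits immediately after word 8 ("claimed").
Base order: A lawyer suspected a suspect had claimed that Priya wondered whether Bart had damaged that budget at the hearing.

8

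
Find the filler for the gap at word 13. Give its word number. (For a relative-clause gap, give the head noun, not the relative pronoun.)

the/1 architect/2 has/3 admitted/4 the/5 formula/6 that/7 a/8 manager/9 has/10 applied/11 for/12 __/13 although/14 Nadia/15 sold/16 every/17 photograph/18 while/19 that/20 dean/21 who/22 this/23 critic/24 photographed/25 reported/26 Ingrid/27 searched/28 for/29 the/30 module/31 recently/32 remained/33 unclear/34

6

The gap at 13 is the prepositional object of "applied", inside a relative clause.
The relative pronoun is "that" (word 7); it is bound by the head noun immediately before it.
Its filler is the head noun "formula", at word 6.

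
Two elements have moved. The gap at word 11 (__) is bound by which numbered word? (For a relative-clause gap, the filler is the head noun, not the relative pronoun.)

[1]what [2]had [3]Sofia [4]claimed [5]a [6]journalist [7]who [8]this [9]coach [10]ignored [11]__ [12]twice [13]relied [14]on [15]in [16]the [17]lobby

6

The marked gap is inside the relative clause, the direct object of "ignored".
Its filler is the head noun "journalist" (via "who"), at word 6.
(The other dependency links word 1 to a gap after word 14.)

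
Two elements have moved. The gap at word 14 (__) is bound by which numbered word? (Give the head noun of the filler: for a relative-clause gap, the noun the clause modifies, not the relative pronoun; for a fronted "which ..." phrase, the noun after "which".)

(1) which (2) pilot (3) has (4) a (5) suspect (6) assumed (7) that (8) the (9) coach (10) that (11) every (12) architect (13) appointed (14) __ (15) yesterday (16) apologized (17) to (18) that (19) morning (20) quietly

9

The marked gap is inside the relative clause, the direct object of "appointed".
Its filler is the head noun "coach" (via "that"), at word 9.
(The other dependency links word 2 to a gap after word 17.)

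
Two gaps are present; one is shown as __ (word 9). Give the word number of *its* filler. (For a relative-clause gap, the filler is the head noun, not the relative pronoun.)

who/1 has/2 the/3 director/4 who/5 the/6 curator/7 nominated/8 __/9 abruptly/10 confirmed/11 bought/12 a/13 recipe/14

4

The marked gap is inside the relative clause, the direct object of "nominated".
Its filler is the head noun "director" (via "who"), at word 4.
(The other dependency links word 1 to a gap after word 11.)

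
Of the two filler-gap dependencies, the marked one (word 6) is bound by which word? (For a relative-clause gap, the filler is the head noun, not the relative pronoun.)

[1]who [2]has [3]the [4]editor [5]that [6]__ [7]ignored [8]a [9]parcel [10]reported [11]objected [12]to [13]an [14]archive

The marked gap is inside the relative clause, the subject of "ignored".
Its filler is the head noun "editor" (via "that"), at word 4.
(The other dependency links word 1 to a gap after word 10.)

4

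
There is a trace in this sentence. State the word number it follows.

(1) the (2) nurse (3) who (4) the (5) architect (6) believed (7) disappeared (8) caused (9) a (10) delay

6

The displaced element is "the nurse" (word 2).
It is linked across 1 clause boundary (Ø).
It functions as the subject of "disappeared", so the gap sits immediately after word 6 ("believed").
Base order: The architect believed that the nurse disappeared.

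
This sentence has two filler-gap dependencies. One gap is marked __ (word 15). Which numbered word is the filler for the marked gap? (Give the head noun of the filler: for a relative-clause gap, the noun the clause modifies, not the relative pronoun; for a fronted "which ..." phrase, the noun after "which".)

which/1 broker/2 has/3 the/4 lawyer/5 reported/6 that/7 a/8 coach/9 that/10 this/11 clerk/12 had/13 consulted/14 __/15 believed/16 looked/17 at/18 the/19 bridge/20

The marked gap is inside the relative clause, the direct object of "consulted".
Its filler is the head noun "coach" (via "that"), at word 9.
(The other dependency links word 2 to a gap after word 16.)

9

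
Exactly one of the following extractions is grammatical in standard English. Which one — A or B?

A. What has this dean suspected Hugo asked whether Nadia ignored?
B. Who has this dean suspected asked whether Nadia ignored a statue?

B

In A, the wh-phrase is extracted from inside a wh-island (introduced by "whether"), which blocks movement.
In B, the extraction path crosses only that-complement boundaries, which are transparent.
So B is grammatical.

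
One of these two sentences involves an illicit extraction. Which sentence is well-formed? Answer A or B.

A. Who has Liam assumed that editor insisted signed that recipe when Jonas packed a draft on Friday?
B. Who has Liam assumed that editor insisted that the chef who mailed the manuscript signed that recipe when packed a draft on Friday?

In B, the wh-phrase is extracted from inside an adjunct island (introduced by "when"), which blocks movement.
In A, the extraction path crosses only that-complement boundaries, which are transparent.
So A is grammatical.

A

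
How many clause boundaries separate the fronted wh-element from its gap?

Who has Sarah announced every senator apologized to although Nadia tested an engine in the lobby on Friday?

1

"who" is extracted from the PP object of "apologized".
Boundaries crossed, outermost first: [Ø] — 1 in total.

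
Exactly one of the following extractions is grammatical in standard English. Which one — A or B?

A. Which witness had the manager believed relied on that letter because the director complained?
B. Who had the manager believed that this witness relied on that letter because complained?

In B, the wh-phrase is extracted from inside an adjunct island (introduced by "because"), which blocks movement.
In A, the extraction path crosses only that-complement boundaries, which are transparent.
So A is grammatical.

A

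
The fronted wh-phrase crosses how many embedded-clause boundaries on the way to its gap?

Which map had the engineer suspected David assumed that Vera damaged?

"which map" is extracted from the object of "damaged".
Boundaries crossed, outermost first: [Ø], [that] — 2 in total.

2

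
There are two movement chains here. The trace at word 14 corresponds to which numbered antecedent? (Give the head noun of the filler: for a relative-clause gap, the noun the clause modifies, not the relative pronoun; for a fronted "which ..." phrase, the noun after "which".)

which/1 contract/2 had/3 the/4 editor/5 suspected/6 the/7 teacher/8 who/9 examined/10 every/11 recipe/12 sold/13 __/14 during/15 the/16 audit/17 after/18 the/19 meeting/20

The marked gap is the direct object of "sold".
Its filler is the fronted wh-phrase "which contract", at word 2.
(The other dependency links word 8 to a gap after word 9.)

2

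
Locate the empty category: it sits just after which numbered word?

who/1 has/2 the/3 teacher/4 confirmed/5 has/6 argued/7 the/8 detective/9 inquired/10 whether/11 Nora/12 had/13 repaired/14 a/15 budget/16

5

The displaced element is "who" (word 1).
It is linked across 1 clause boundary (Ø).
It functions as the subject of "argued", so the gap sits immediately after word 5 ("confirmed").
Base order: The teacher has confirmed that who has argued the detective inquired whether Nora had repaired a budget.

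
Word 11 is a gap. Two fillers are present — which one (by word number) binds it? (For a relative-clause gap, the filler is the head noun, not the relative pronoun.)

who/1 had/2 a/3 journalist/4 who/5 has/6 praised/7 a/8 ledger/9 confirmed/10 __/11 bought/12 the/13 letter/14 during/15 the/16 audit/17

The marked gap is the subject of "bought".
Its filler is the fronted wh-phrase "who", at word 1.
(The other dependency links word 4 to a gap after word 5.)

1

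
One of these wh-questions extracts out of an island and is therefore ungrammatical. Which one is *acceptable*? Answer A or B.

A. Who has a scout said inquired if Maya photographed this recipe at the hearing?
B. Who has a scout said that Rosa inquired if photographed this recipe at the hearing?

In B, the wh-phrase is extracted from inside a wh-island (introduced by "if"), which blocks movement.
In A, the extraction path crosses only that-complement boundaries, which are transparent.
So A is grammatical.

A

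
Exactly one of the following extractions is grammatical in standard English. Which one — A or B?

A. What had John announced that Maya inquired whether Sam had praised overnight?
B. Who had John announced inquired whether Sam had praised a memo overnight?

In A, the wh-phrase is extracted from inside a wh-island (introduced by "whether"), which blocks movement.
In B, the extraction path crosses only that-complement boundaries, which are transparent.
So B is grammatical.

B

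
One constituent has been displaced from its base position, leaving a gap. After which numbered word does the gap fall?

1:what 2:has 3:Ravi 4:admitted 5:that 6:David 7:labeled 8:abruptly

The displaced element is "what" (word 1).
It is linked across 1 clause boundary (that).
It functions as the direct object of "labeled", so the gap sits immediately after word 7 ("labeled").
Base order: Ravi has admitted that David labeled what abruptly.

7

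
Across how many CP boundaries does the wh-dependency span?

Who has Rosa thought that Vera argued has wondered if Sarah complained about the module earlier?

"who" is extracted from the subject of "wondered".
Boundaries crossed, outermost first: [that], [Ø] — 2 in total.

2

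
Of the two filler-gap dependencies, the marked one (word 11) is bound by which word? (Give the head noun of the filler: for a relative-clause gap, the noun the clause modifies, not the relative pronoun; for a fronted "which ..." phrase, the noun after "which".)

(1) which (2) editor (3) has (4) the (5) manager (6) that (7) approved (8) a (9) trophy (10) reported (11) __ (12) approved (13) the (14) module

2

The marked gap is the subject of "approved".
Its filler is the fronted wh-phrase "which editor", at word 2.
(The other dependency links word 5 to a gap after word 6.)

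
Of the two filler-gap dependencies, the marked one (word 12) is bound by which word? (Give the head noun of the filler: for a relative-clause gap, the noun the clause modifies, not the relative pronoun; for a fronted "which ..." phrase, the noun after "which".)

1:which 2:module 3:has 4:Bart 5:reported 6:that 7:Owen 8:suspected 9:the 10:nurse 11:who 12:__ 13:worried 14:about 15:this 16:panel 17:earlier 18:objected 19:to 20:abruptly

10

The marked gap is inside the relative clause, the subject of "worried".
Its filler is the head noun "nurse" (via "who"), at word 10.
(The other dependency links word 2 to a gap after word 19.)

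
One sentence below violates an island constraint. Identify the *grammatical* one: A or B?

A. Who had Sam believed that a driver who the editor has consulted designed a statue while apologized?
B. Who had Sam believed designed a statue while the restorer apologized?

B

In A, the wh-phrase is extracted from inside an adjunct island (introduced by "while"), which blocks movement.
In B, the extraction path crosses only that-complement boundaries, which are transparent.
So B is grammatical.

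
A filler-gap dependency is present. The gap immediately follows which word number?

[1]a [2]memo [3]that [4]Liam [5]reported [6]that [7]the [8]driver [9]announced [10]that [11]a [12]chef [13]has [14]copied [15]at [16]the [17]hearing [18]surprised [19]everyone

14

The displaced element is "a memo" (word 2).
It is linked across 2 clause boundaries (that → that).
It functions as the direct object of "copied", so the gap sits immediately after word 14 ("copied").
Base order: Liam reported that the driver announced that a chef has copied a memo at the hearing.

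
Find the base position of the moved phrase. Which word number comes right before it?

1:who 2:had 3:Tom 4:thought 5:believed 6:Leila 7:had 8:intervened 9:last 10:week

The displaced element is "who" (word 1).
It is linked across 1 clause boundary (Ø).
It functions as the subject of "believed", so the gap sits immediately after word 4 ("thought").
Base order: Tom had thought that who believed Leila had intervened last week.

4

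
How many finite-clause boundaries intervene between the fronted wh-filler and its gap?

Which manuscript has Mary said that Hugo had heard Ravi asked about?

2

"which manuscript" is extracted from the PP object of "asked".
Boundaries crossed, outermost first: [that], [Ø] — 2 in total.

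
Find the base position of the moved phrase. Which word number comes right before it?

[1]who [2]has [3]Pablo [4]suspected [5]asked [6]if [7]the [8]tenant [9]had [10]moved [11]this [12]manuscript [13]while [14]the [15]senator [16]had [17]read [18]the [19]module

The displaced element is "who" (word 1).
It is linked across 1 clause boundary (Ø).
It functions as the subject of "asked", so the gap sits immediately after word 4 ("suspected").
Base order: Pablo has suspected that who asked if the tenant had moved this manuscript while the senator had read the module.

4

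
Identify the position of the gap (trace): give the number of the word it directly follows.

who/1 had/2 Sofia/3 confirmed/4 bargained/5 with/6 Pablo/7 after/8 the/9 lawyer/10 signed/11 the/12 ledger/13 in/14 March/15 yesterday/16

The displaced element is "who" (word 1).
It is linked across 1 clause boundary (Ø).
It functions as the subject of "bargained", so the gap sits immediately after word 4 ("confirmed").
Base order: Sofia had confirmed that who bargained with Pablo after the lawyer signed the ledger in March yesterday.

4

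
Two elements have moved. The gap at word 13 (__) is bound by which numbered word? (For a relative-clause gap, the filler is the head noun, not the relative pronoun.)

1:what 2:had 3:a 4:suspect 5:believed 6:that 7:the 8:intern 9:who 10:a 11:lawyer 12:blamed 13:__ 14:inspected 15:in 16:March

8

The marked gap is inside the relative clause, the direct object of "blamed".
Its filler is the head noun "intern" (via "who"), at word 8.
(The other dependency links word 1 to a gap after word 14.)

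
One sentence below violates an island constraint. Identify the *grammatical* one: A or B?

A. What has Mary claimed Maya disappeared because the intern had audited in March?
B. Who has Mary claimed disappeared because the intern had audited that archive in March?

B

In A, the wh-phrase is extracted from inside an adjunct island (introduced by "because"), which blocks movement.
In B, the extraction path crosses only that-complement boundaries, which are transparent.
So B is grammatical.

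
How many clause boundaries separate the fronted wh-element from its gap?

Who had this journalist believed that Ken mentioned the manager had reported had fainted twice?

3

"who" is extracted from the subject of "fainted".
Boundaries crossed, outermost first: [that], [Ø], [Ø] — 3 in total.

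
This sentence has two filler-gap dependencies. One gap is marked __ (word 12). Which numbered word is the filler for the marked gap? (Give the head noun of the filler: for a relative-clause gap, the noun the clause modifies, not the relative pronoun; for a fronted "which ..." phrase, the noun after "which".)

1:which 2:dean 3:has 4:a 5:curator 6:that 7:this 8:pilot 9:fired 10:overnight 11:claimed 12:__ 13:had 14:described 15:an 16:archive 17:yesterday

The marked gap is the subject of "described".
Its filler is the fronted wh-phrase "which dean", at word 2.
(The other dependency links word 5 to a gap after word 9.)

2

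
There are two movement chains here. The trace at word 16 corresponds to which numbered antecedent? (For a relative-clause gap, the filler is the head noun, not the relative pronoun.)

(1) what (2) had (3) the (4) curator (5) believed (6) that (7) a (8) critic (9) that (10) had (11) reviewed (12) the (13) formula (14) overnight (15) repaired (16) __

The marked gap is the direct object of "repaired".
Its filler is the fronted wh-phrase "what", at word 1.
(The other dependency links word 8 to a gap after word 9.)

1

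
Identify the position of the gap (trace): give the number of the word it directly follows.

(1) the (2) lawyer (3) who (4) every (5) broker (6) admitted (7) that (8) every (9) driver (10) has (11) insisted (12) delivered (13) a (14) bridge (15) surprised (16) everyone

The displaced element is "the lawyer" (word 2).
It is linked across 2 clause boundaries (that → Ø).
It functions as the subject of "delivered", so the gap sits immediately after word 11 ("insisted").
Base order: Every broker admitted that every driver has insisted that the lawyer delivered a bridge.

11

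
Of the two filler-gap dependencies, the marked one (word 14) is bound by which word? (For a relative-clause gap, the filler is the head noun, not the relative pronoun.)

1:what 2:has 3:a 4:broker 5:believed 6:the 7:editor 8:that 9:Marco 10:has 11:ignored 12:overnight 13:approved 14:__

1

The marked gap is the direct object of "approved".
Its filler is the fronted wh-phrase "what", at word 1.
(The other dependency links word 7 to a gap after word 11.)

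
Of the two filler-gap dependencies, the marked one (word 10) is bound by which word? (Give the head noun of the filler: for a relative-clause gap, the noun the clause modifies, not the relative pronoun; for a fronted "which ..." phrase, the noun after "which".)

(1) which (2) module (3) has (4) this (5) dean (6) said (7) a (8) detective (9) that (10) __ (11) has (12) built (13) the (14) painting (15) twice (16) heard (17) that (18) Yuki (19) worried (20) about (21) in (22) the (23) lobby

8

The marked gap is inside the relative clause, the subject of "built".
Its filler is the head noun "detective" (via "that"), at word 8.
(The other dependency links word 2 to a gap after word 20.)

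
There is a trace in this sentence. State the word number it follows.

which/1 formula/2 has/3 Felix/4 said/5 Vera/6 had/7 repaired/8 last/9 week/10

The displaced element is "which formula" (word 2).
It is linked across 1 clause boundary (Ø).
It functions as the direct object of "repaired", so the gap sits immediately after word 8 ("repaired").
Base order: Felix has said Vera had repaired which formula last week.

8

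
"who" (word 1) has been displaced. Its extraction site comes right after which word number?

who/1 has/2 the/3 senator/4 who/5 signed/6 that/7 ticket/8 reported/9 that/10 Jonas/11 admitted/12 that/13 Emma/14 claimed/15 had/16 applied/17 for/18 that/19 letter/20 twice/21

15

The displaced element is "who" (word 1).
It is linked across 3 clause boundaries (that → that → Ø).
It functions as the subject of "applied", so the gap sits immediately after word 15 ("claimed").
Base order: The senator who signed that ticket has reported that Jonas admitted that Emma claimed who had applied for that letter twice.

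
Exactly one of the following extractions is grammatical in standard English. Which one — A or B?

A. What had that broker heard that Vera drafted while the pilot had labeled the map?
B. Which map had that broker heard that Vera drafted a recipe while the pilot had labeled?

In B, the wh-phrase is extracted from inside an adjunct island (introduced by "while"), which blocks movement.
In A, the extraction path crosses only that-complement boundaries, which are transparent.
So A is grammatical.

A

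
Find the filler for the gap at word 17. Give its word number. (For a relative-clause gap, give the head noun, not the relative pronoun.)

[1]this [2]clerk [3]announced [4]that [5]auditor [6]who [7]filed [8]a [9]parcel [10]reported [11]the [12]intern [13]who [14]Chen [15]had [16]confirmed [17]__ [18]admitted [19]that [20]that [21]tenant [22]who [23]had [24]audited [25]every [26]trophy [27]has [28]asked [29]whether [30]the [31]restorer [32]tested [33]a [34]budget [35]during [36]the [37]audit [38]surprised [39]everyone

12

The gap at 17 is the subject of "admitted", inside a relative clause.
The relative pronoun is "who" (word 13); it is bound by the head noun immediately before it.
Its filler is the head noun "intern", at word 12.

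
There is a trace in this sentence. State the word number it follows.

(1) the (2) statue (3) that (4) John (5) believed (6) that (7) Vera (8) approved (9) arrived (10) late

The displaced element is "the statue" (word 2).
It is linked across 1 clause boundary (that).
It functions as the direct object of "approved", so the gap sits immediately after word 8 ("approved").
Base order: John believed that Vera approved the statue.

8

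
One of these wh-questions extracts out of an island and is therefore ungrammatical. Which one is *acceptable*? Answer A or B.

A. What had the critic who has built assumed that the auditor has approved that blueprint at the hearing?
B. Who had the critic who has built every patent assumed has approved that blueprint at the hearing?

B

In A, the wh-phrase is extracted from inside a complex-NP island (relative clause) (introduced by "who"), which blocks movement.
In B, the extraction path crosses only that-complement boundaries, which are transparent.
So B is grammatical.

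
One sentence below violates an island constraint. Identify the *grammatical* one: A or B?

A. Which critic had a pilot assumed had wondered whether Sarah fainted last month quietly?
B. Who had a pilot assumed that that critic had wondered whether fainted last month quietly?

A

In B, the wh-phrase is extracted from inside a wh-island (introduced by "whether"), which blocks movement.
In A, the extraction path crosses only that-complement boundaries, which are transparent.
So A is grammatical.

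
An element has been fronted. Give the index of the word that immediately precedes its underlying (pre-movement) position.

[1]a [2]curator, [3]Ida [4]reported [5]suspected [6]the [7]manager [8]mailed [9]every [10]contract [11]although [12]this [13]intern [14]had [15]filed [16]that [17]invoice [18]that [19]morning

4

The displaced element is "a curator" (word 2).
It is linked across 1 clause boundary (Ø).
It functions as the subject of "suspected", so the gap sits immediately after word 4 ("reported").
Base order: Ida reported that a curator suspected the manager mailed every contract although this intern had filed that invoice that morning.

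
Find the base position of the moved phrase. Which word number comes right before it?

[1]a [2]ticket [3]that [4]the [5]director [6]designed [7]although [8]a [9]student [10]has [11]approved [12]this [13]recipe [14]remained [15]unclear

The displaced element is "a ticket" (word 2).
It functions as the direct object of "designed", so the gap sits immediately after word 6 ("designed").
Base order: The director designed a ticket although a student has approved this recipe.

6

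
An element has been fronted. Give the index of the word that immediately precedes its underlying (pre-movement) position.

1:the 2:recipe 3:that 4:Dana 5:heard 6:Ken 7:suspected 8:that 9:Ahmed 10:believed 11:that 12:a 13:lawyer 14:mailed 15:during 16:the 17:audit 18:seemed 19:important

14

The displaced element is "the recipe" (word 2).
It is linked across 3 clause boundaries (Ø → that → that).
It functions as the direct object of "mailed", so the gap sits immediately after word 14 ("mailed").
Base order: Dana heard Ken suspected that Ahmed believed that a lawyer mailed the recipe during the audit.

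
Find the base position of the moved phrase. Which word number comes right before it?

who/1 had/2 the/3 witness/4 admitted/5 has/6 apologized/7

The displaced element is "who" (word 1).
It is linked across 1 clause boundary (Ø).
It functions as the subject of "apologized", so the gap sits immediately after word 5 ("admitted").
Base order: The witness had admitted that who has apologized.

5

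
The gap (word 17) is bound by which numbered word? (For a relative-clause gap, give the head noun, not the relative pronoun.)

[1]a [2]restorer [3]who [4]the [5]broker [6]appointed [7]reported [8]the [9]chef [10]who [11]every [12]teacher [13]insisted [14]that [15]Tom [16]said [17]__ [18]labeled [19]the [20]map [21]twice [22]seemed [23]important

9

The gap at 17 is the subject of "labeled", inside a relative clause.
The relative pronoun is "who" (word 10); it is bound by the head noun immediately before it.
Its filler is the head noun "chef", at word 9.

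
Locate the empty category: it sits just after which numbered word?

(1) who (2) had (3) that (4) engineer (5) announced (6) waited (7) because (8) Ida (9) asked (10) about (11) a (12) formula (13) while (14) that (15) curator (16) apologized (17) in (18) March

5

The displaced element is "who" (word 1).
It is linked across 1 clause boundary (Ø).
It functions as the subject of "waited", so the gap sits immediately after word 5 ("announced").
Base order: That engineer had announced who waited because Ida asked about a formula while that curator apologized in March.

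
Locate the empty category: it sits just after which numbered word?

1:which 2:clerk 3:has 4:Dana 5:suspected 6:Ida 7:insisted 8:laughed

7

The displaced element is "which clerk" (word 2).
It is linked across 2 clause boundaries (Ø → Ø).
It functions as the subject of "laughed", so the gap sits immediately after word 7 ("insisted").
Base order: Dana has suspected Ida insisted that which clerk laughed.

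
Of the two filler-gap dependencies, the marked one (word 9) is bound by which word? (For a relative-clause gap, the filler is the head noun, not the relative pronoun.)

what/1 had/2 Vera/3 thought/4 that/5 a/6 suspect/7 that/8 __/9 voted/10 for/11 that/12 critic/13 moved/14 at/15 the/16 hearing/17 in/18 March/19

7

The marked gap is inside the relative clause, the subject of "voted".
Its filler is the head noun "suspect" (via "that"), at word 7.
(The other dependency links word 1 to a gap after word 14.)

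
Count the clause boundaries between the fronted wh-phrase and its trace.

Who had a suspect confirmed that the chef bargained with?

"who" is extracted from the PP object of "bargained".
Boundaries crossed, outermost first: [that] — 1 in total.

1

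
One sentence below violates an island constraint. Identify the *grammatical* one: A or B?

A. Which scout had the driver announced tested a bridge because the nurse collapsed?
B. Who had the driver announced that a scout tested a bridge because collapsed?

In B, the wh-phrase is extracted from inside an adjunct island (introduced by "because"), which blocks movement.
In A, the extraction path crosses only that-complement boundaries, which are transparent.
So A is grammatical.

A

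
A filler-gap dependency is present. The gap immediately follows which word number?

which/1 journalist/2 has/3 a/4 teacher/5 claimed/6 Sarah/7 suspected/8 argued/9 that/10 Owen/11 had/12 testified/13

8

The displaced element is "which journalist" (word 2).
It is linked across 2 clause boundaries (Ø → Ø).
It functions as the subject of "argued", so the gap sits immediately after word 8 ("suspected").
Base order: A teacher has claimed Sarah suspected that which journalist argued that Owen had testified.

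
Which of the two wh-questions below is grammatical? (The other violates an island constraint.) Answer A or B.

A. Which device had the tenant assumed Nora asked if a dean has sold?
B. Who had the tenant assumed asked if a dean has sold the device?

B

In A, the wh-phrase is extracted from inside a wh-island (introduced by "if"), which blocks movement.
In B, the extraction path crosses only that-complement boundaries, which are transparent.
So B is grammatical.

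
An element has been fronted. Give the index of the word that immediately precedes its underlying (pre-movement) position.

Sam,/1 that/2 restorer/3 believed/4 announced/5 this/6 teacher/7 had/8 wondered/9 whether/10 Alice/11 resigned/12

4

The displaced element is "Sam" (word 1).
It is linked across 1 clause boundary (Ø).
It functions as the subject of "announced", so the gap sits immediately after word 4 ("believed").
Base order: That restorer believed Sam announced this teacher had wondered whether Alice resigned.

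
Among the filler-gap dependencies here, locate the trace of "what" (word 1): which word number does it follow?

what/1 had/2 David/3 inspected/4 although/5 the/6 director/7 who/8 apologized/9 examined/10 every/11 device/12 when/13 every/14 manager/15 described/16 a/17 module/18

4

The displaced element is "what" (word 1).
It functions as the direct object of "inspected", so the gap sits immediately after word 4 ("inspected").
Base order: David had inspected what although the director who apologized examined every device when every manager described a module.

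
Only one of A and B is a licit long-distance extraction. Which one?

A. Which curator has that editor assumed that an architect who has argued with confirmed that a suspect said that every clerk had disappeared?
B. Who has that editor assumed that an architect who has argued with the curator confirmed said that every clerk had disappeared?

In A, the wh-phrase is extracted from inside a complex-NP island (relative clause) (introduced by "who"), which blocks movement.
In B, the extraction path crosses only that-complement boundaries, which are transparent.
So B is grammatical.

B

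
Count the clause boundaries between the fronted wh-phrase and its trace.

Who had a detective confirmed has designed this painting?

1

"who" is extracted from the subject of "designed".
Boundaries crossed, outermost first: [Ø] — 1 in total.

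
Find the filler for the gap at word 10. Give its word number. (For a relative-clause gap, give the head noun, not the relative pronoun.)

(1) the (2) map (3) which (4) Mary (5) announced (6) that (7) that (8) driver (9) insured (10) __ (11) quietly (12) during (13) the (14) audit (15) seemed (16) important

The gap at 10 is the object of "insured", inside a relative clause.
The relative pronoun is "which" (word 3); it is bound by the head noun immediately before it.
Its filler is the head noun "map", at word 2.

2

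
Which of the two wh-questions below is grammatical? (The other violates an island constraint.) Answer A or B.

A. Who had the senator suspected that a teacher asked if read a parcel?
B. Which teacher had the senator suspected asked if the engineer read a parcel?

In A, the wh-phrase is extracted from inside a wh-island (introduced by "if"), which blocks movement.
In B, the extraction path crosses only that-complement boundaries, which are transparent.
So B is grammatical.

B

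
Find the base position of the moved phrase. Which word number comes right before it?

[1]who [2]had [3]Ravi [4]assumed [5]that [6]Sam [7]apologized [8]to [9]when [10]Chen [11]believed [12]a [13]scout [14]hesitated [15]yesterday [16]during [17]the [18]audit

The displaced element is "who" (word 1).
It is linked across 1 clause boundary (that).
It functions as the object of the preposition "to" of "apologized", so the gap sits immediately after word 8 ("to").
Base order: Ravi had assumed that Sam apologized to who when Chen believed a scout hesitated yesterday during the audit.

8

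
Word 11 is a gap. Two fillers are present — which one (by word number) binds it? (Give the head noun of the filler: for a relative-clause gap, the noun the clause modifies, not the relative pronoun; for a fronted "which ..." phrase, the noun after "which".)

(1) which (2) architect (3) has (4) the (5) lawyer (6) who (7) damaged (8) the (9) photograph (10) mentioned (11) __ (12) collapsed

The marked gap is the subject of "collapsed".
Its filler is the fronted wh-phrase "which architect", at word 2.
(The other dependency links word 5 to a gap after word 6.)

2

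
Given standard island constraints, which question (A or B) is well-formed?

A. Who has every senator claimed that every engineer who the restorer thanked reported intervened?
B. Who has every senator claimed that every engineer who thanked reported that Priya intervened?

A

In B, the wh-phrase is extracted from inside a complex-NP island (relative clause) (introduced by "who"), which blocks movement.
In A, the extraction path crosses only that-complement boundaries, which are transparent.
So A is grammatical.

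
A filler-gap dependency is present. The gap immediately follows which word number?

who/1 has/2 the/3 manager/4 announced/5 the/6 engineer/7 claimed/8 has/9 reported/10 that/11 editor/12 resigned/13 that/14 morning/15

8

The displaced element is "who" (word 1).
It is linked across 2 clause boundaries (Ø → Ø).
It functions as the subject of "reported", so the gap sits immediately after word 8 ("claimed").
Base order: The manager has announced the engineer claimed that who has reported that editor resigned that morning.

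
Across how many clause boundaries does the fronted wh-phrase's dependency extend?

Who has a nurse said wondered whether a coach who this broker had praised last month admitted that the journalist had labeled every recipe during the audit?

1

"who" is extracted from the subject of "wondered".
Boundaries crossed, outermost first: [Ø] — 1 in total.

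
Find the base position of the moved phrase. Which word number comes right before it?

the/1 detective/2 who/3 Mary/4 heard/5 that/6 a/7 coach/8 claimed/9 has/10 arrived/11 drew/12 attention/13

9

The displaced element is "the detective" (word 2).
It is linked across 2 clause boundaries (that → Ø).
It functions as the subject of "arrived", so the gap sits immediately after word 9 ("claimed").
Base order: Mary heard that a coach claimed that the detective has arrived.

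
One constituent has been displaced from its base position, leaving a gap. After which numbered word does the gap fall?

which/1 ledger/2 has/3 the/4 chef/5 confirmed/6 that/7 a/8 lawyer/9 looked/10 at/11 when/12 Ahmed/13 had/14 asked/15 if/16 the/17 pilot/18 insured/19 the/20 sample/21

11

The displaced element is "which ledger" (word 2).
It is linked across 1 clause boundary (that).
It functions as the object of the preposition "at" of "looked", so the gap sits immediately after word 11 ("at").
Base order: The chef has confirmed that a lawyer looked at which ledger when Ahmed had asked if the pilot insured the sample.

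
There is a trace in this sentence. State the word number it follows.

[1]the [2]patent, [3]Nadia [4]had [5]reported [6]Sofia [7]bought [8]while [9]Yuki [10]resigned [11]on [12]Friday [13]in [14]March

The displaced element is "the patent" (word 2).
It is linked across 1 clause boundary (Ø).
It functions as the direct object of "bought", so the gap sits immediately after word 7 ("bought").
Base order: Nadia had reported Sofia bought the patent while Yuki resigned on Friday in March.

7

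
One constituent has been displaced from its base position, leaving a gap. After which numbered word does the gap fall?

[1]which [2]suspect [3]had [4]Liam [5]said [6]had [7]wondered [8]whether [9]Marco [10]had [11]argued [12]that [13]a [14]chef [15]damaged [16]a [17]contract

5

The displaced element is "which suspect" (word 2).
It is linked across 1 clause boundary (Ø).
It functions as the subject of "wondered", so the gap sits immediately after word 5 ("said").
Base order: Liam had said which suspect had wondered whether Marco had argued that a chef damaged a contract.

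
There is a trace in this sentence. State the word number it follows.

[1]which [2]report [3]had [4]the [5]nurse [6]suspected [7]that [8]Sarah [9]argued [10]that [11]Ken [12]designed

12

The displaced element is "which report" (word 2).
It is linked across 2 clause boundaries (that → that).
It functions as the direct object of "designed", so the gap sits immediately after word 12 ("designed").
Base order: The nurse had suspected that Sarah argued that Ken designed which report.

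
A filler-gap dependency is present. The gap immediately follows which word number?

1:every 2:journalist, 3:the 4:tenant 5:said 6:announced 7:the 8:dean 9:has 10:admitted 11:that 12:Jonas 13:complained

The displaced element is "every journalist" (word 2).
It is linked across 1 clause boundary (Ø).
It functions as the subject of "announced", so the gap sits immediately after word 5 ("said").
Base order: The tenant said that every journalist announced the dean has admitted that Jonas complained.

5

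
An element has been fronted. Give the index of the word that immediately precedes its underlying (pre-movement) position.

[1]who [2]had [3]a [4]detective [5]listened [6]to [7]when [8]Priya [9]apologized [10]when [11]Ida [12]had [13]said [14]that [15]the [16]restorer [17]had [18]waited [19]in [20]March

The displaced element is "who" (word 1).
It functions as the object of the preposition "to" of "listened", so the gap sits immediately after word 6 ("to").
Base order: A detective had listened to who when Priya apologized when Ida had said that the restorer had waited in March.

6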